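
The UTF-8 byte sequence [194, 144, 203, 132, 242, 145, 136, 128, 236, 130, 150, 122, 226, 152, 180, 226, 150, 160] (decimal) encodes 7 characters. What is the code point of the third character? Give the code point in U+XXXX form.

Offset 0: leading byte 0xC2 = 11000010 → 2-byte char #1 = C2 90.
Offset 2: leading byte 0xCB = 11001011 → 2-byte char #2 = CB 84.
Offset 4: leading byte 0xF2 = 11110010 → 4-byte char #3 = F2 91 88 80.
Leading byte 0xF2 = 11110010 matches 11110xxx → 4-byte sequence.
Byte 1: 0xF2 = 11110010, payload 010 (3 bits).
Byte 2: 0x91 = 10010001 (10xxxxxx ✓), payload 010001.
Byte 3: 0x88 = 10001000 (10xxxxxx ✓), payload 001000.
Byte 4: 0x80 = 10000000 (10xxxxxx ✓), payload 000000.
Concatenate: 010010001001000000000 = 0x91200 (21 bits → U+91200).

U+91200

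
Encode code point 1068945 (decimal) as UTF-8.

U+104F91 = 0x104F91 = 1068945 decimal. In range U+10000–U+10FFFF → 4-byte form: 11110xxx 10xxxxxx 10xxxxxx 10xxxxxx.
Binary (21 bits): 100000100111110010001.
Split 3+6+6+6: 100 | 000100 | 111110 | 010001.
Byte 1: 11110100 = 0xF4.
Byte 2: 10000100 = 0x84.
Byte 3: 10111110 = 0xBE.
Byte 4: 10010001 = 0x91.

F4 84 BE 91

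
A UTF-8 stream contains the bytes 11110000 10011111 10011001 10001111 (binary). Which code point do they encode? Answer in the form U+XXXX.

Leading byte 0xF0 = 11110000 matches 11110xxx → 4-byte sequence.
Byte 1: 0xF0 = 11110000, payload 000 (3 bits).
Byte 2: 0x9F = 10011111 (10xxxxxx ✓), payload 011111.
Byte 3: 0x99 = 10011001 (10xxxxxx ✓), payload 011001.
Byte 4: 0x8F = 10001111 (10xxxxxx ✓), payload 001111.
Concatenate: 000011111011001001111 = 0x1F64F (21 bits → U+1F64F).

U+1F64F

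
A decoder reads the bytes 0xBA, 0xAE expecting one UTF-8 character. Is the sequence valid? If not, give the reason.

Byte 0xBA = 10111010 has the form 10xxxxxx — a continuation byte — but there is no preceding leading byte.

invalid (continuation byte with no leading byte)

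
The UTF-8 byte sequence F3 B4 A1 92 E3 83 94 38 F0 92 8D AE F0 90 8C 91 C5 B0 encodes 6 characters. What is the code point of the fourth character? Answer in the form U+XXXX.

Offset 0: leading byte 0xF3 = 11110011 → 4-byte char #1 = F3 B4 A1 92.
Offset 4: leading byte 0xE3 = 11100011 → 3-byte char #2 = E3 83 94.
Offset 7: leading byte 0x38 = 00111000 → 1-byte char #3 = 38.
Offset 8: leading byte 0xF0 = 11110000 → 4-byte char #4 = F0 92 8D AE.
Leading byte 0xF0 = 11110000 matches 11110xxx → 4-byte sequence.
Byte 1: 0xF0 = 11110000, payload 000 (3 bits).
Byte 2: 0x92 = 10010010 (10xxxxxx ✓), payload 010010.
Byte 3: 0x8D = 10001101 (10xxxxxx ✓), payload 001101.
Byte 4: 0xAE = 10101110 (10xxxxxx ✓), payload 101110.
Concatenate: 000010010001101101110 = 0x1236E (21 bits → U+1236E).

U+1236E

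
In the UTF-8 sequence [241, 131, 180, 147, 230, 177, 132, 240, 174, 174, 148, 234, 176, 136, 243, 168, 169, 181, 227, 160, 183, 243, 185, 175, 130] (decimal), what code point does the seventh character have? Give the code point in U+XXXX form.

Offset 0: leading byte 0xF1 = 11110001 → 4-byte char #1 = F1 83 B4 93.
Offset 4: leading byte 0xE6 = 11100110 → 3-byte char #2 = E6 B1 84.
Offset 7: leading byte 0xF0 = 11110000 → 4-byte char #3 = F0 AE AE 94.
Offset 11: leading byte 0xEA = 11101010 → 3-byte char #4 = EA B0 88.
Offset 14: leading byte 0xF3 = 11110011 → 4-byte char #5 = F3 A8 A9 B5.
Offset 18: leading byte 0xE3 = 11100011 → 3-byte char #6 = E3 A0 B7.
Offset 21: leading byte 0xF3 = 11110011 → 4-byte char #7 = F3 B9 AF 82.
Leading byte 0xF3 = 11110011 matches 11110xxx → 4-byte sequence.
Byte 1: 0xF3 = 11110011, payload 011 (3 bits).
Byte 2: 0xB9 = 10111001 (10xxxxxx ✓), payload 111001.
Byte 3: 0xAF = 10101111 (10xxxxxx ✓), payload 101111.
Byte 4: 0x82 = 10000010 (10xxxxxx ✓), payload 000010.
Concatenate: 011111001101111000010 = 0xF9BC2 (21 bits → U+F9BC2).

U+F9BC2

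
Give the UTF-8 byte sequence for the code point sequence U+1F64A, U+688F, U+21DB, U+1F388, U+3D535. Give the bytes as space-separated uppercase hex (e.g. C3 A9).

U+1F64A: 4-byte form → F0 9F 99 8A.
U+688F: 3-byte form → E6 A2 8F.
U+21DB: 3-byte form → E2 87 9B.
U+1F388: 4-byte form → F0 9F 8E 88.
U+3D535: 4-byte form → F0 BD 94 B5.
Concatenated (18 bytes): F0 9F 99 8A E6 A2 8F E2 87 9B F0 9F 8E 88 F0 BD 94 B5.

F0 9F 99 8A E6 A2 8F E2 87 9B F0 9F 8E 88 F0 BD 94 B5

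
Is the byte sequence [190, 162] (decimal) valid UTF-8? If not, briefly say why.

invalid (continuation byte with no leading byte)

Byte 0xBE = 10111110 has the form 10xxxxxx — a continuation byte — but there is no preceding leading byte.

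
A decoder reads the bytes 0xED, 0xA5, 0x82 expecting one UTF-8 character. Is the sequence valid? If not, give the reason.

Structurally a 3-byte sequence; payload = 0xD942.
But 0xD942 is in U+D800–U+DFFF, the surrogate range. Surrogates are not Unicode scalar values and are forbidden in UTF-8.

invalid (encodes a surrogate (U+D800–U+DFFF))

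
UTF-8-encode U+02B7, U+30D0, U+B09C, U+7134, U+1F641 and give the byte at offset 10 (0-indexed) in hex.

0xB4

U+02B7 → 2-byte form CA B7 at offsets 0–1.
U+30D0 → 3-byte form E3 83 90 at offsets 2–4.
U+B09C → 3-byte form EB 82 9C at offsets 5–7.
U+7134 → 3-byte form E7 84 B4 at offsets 8–10.
Offset 10 falls in char 4's range; it's byte 3 of E7 84 B4 = 0xB4.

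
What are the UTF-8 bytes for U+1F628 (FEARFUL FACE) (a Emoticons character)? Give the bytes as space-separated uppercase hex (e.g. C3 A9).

U+1F628 = 0x1F628 = 128552 decimal. In range U+10000–U+10FFFF → 4-byte form: 11110xxx 10xxxxxx 10xxxxxx 10xxxxxx.
Binary (21 bits): 000011111011000101000.
Split 3+6+6+6: 000 | 011111 | 011000 | 101000.
Byte 1: 11110000 = 0xF0.
Byte 2: 10011111 = 0x9F.
Byte 3: 10011000 = 0x98.
Byte 4: 10101000 = 0xA8.

F0 9F 98 A8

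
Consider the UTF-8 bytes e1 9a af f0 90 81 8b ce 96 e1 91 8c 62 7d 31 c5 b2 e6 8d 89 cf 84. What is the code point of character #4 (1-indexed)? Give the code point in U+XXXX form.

Offset 0: leading byte 0xE1 = 11100001 → 3-byte char #1 = E1 9A AF.
Offset 3: leading byte 0xF0 = 11110000 → 4-byte char #2 = F0 90 81 8B.
Offset 7: leading byte 0xCE = 11001110 → 2-byte char #3 = CE 96.
Offset 9: leading byte 0xE1 = 11100001 → 3-byte char #4 = E1 91 8C.
Leading byte 0xE1 = 11100001 matches 1110xxxx → 3-byte sequence.
Byte 1: 0xE1 = 11100001, payload 0001 (4 bits).
Byte 2: 0x91 = 10010001 (10xxxxxx ✓), payload 010001.
Byte 3: 0x8C = 10001100 (10xxxxxx ✓), payload 001100.
Concatenate: 0001010001001100 = 0x144C (16 bits → U+144C).

U+144C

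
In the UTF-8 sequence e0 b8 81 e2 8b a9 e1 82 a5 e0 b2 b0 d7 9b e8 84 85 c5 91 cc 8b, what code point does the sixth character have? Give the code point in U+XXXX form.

U+8105

Offset 0: leading byte 0xE0 = 11100000 → 3-byte char #1 = E0 B8 81.
Offset 3: leading byte 0xE2 = 11100010 → 3-byte char #2 = E2 8B A9.
Offset 6: leading byte 0xE1 = 11100001 → 3-byte char #3 = E1 82 A5.
Offset 9: leading byte 0xE0 = 11100000 → 3-byte char #4 = E0 B2 B0.
Offset 12: leading byte 0xD7 = 11010111 → 2-byte char #5 = D7 9B.
Offset 14: leading byte 0xE8 = 11101000 → 3-byte char #6 = E8 84 85.
Leading byte 0xE8 = 11101000 matches 1110xxxx → 3-byte sequence.
Byte 1: 0xE8 = 11101000, payload 1000 (4 bits).
Byte 2: 0x84 = 10000100 (10xxxxxx ✓), payload 000100.
Byte 3: 0x85 = 10000101 (10xxxxxx ✓), payload 000101.
Concatenate: 1000000100000101 = 0x8105 (16 bits → U+8105).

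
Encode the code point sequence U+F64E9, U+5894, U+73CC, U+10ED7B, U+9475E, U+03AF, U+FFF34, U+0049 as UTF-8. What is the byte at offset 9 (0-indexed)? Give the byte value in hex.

0x8C

U+F64E9 → 4-byte form F3 B6 93 A9 at offsets 0–3.
U+5894 → 3-byte form E5 A2 94 at offsets 4–6.
U+73CC → 3-byte form E7 8F 8C at offsets 7–9.
Offset 9 falls in char 3's range; it's byte 3 of E7 8F 8C = 0x8C.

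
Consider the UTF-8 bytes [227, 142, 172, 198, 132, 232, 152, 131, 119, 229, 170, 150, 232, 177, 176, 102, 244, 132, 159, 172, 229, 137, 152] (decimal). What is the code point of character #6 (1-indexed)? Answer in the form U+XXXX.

U+8C70

Offset 0: leading byte 0xE3 = 11100011 → 3-byte char #1 = E3 8E AC.
Offset 3: leading byte 0xC6 = 11000110 → 2-byte char #2 = C6 84.
Offset 5: leading byte 0xE8 = 11101000 → 3-byte char #3 = E8 98 83.
Offset 8: leading byte 0x77 = 01110111 → 1-byte char #4 = 77.
Offset 9: leading byte 0xE5 = 11100101 → 3-byte char #5 = E5 AA 96.
Offset 12: leading byte 0xE8 = 11101000 → 3-byte char #6 = E8 B1 B0.
Leading byte 0xE8 = 11101000 matches 1110xxxx → 3-byte sequence.
Byte 1: 0xE8 = 11101000, payload 1000 (4 bits).
Byte 2: 0xB1 = 10110001 (10xxxxxx ✓), payload 110001.
Byte 3: 0xB0 = 10110000 (10xxxxxx ✓), payload 110000.
Concatenate: 1000110001110000 = 0x8C70 (16 bits → U+8C70).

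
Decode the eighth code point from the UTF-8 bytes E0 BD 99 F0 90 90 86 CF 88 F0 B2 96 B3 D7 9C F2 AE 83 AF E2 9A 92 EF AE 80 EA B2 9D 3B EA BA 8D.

Offset 0: leading byte 0xE0 = 11100000 → 3-byte char #1 = E0 BD 99.
Offset 3: leading byte 0xF0 = 11110000 → 4-byte char #2 = F0 90 90 86.
Offset 7: leading byte 0xCF = 11001111 → 2-byte char #3 = CF 88.
Offset 9: leading byte 0xF0 = 11110000 → 4-byte char #4 = F0 B2 96 B3.
Offset 13: leading byte 0xD7 = 11010111 → 2-byte char #5 = D7 9C.
Offset 15: leading byte 0xF2 = 11110010 → 4-byte char #6 = F2 AE 83 AF.
Offset 19: leading byte 0xE2 = 11100010 → 3-byte char #7 = E2 9A 92.
Offset 22: leading byte 0xEF = 11101111 → 3-byte char #8 = EF AE 80.
Leading byte 0xEF = 11101111 matches 1110xxxx → 3-byte sequence.
Byte 1: 0xEF = 11101111, payload 1111 (4 bits).
Byte 2: 0xAE = 10101110 (10xxxxxx ✓), payload 101110.
Byte 3: 0x80 = 10000000 (10xxxxxx ✓), payload 000000.
Concatenate: 1111101110000000 = 0xFB80 (16 bits → U+FB80).

U+FB80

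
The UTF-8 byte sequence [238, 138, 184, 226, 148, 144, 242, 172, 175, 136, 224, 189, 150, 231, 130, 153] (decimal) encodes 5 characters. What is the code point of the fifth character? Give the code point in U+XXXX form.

U+7099

Offset 0: leading byte 0xEE = 11101110 → 3-byte char #1 = EE 8A B8.
Offset 3: leading byte 0xE2 = 11100010 → 3-byte char #2 = E2 94 90.
Offset 6: leading byte 0xF2 = 11110010 → 4-byte char #3 = F2 AC AF 88.
Offset 10: leading byte 0xE0 = 11100000 → 3-byte char #4 = E0 BD 96.
Offset 13: leading byte 0xE7 = 11100111 → 3-byte char #5 = E7 82 99.
Leading byte 0xE7 = 11100111 matches 1110xxxx → 3-byte sequence.
Byte 1: 0xE7 = 11100111, payload 0111 (4 bits).
Byte 2: 0x82 = 10000010 (10xxxxxx ✓), payload 000010.
Byte 3: 0x99 = 10011001 (10xxxxxx ✓), payload 011001.
Concatenate: 0111000010011001 = 0x7099 (16 bits → U+7099).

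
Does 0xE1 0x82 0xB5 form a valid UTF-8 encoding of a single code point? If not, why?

valid

Leading byte 0xE1 = 11100001 → 3-byte form.
Continuation bytes 0x82=10000010, 0xB5=10110101 all match 10xxxxxx.
Decoded value 0x10B5 is ≥ 0x800 (shortest form) and not a surrogate.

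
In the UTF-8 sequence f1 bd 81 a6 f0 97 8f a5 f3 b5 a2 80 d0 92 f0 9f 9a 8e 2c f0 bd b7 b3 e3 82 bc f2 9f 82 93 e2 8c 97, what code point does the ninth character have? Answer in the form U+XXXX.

U+9F093

Offset 0: leading byte 0xF1 = 11110001 → 4-byte char #1 = F1 BD 81 A6.
Offset 4: leading byte 0xF0 = 11110000 → 4-byte char #2 = F0 97 8F A5.
Offset 8: leading byte 0xF3 = 11110011 → 4-byte char #3 = F3 B5 A2 80.
Offset 12: leading byte 0xD0 = 11010000 → 2-byte char #4 = D0 92.
Offset 14: leading byte 0xF0 = 11110000 → 4-byte char #5 = F0 9F 9A 8E.
Offset 18: leading byte 0x2C = 00101100 → 1-byte char #6 = 2C.
Offset 19: leading byte 0xF0 = 11110000 → 4-byte char #7 = F0 BD B7 B3.
Offset 23: leading byte 0xE3 = 11100011 → 3-byte char #8 = E3 82 BC.
Offset 26: leading byte 0xF2 = 11110010 → 4-byte char #9 = F2 9F 82 93.
Leading byte 0xF2 = 11110010 matches 11110xxx → 4-byte sequence.
Byte 1: 0xF2 = 11110010, payload 010 (3 bits).
Byte 2: 0x9F = 10011111 (10xxxxxx ✓), payload 011111.
Byte 3: 0x82 = 10000010 (10xxxxxx ✓), payload 000010.
Byte 4: 0x93 = 10010011 (10xxxxxx ✓), payload 010011.
Concatenate: 010011111000010010011 = 0x9F093 (21 bits → U+9F093).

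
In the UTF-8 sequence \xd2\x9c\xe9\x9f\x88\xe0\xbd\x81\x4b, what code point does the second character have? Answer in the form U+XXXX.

U+97C8

Offset 0: leading byte 0xD2 = 11010010 → 2-byte char #1 = D2 9C.
Offset 2: leading byte 0xE9 = 11101001 → 3-byte char #2 = E9 9F 88.
Leading byte 0xE9 = 11101001 matches 1110xxxx → 3-byte sequence.
Byte 1: 0xE9 = 11101001, payload 1001 (4 bits).
Byte 2: 0x9F = 10011111 (10xxxxxx ✓), payload 011111.
Byte 3: 0x88 = 10001000 (10xxxxxx ✓), payload 001000.
Concatenate: 1001011111001000 = 0x97C8 (16 bits → U+97C8).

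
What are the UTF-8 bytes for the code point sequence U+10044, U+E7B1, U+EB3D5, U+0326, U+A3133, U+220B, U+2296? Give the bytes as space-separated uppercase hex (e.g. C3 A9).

U+10044: 4-byte form → F0 90 81 84.
U+E7B1: 3-byte form → EE 9E B1.
U+EB3D5: 4-byte form → F3 AB 8F 95.
U+0326: 2-byte form → CC A6.
U+A3133: 4-byte form → F2 A3 84 B3.
U+220B: 3-byte form → E2 88 8B.
U+2296: 3-byte form → E2 8A 96.
Concatenated (23 bytes): F0 90 81 84 EE 9E B1 F3 AB 8F 95 CC A6 F2 A3 84 B3 E2 88 8B E2 8A 96.

F0 90 81 84 EE 9E B1 F3 AB 8F 95 CC A6 F2 A3 84 B3 E2 88 8B E2 8A 96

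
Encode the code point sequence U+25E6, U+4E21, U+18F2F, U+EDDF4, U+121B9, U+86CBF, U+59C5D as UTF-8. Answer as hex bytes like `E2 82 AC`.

U+25E6: 3-byte form → E2 97 A6.
U+4E21: 3-byte form → E4 B8 A1.
U+18F2F: 4-byte form → F0 98 BC AF.
U+EDDF4: 4-byte form → F3 AD B7 B4.
U+121B9: 4-byte form → F0 92 86 B9.
U+86CBF: 4-byte form → F2 86 B2 BF.
U+59C5D: 4-byte form → F1 99 B1 9D.
Concatenated (26 bytes): E2 97 A6 E4 B8 A1 F0 98 BC AF F3 AD B7 B4 F0 92 86 B9 F2 86 B2 BF F1 99 B1 9D.

E2 97 A6 E4 B8 A1 F0 98 BC AF F3 AD B7 B4 F0 92 86 B9 F2 86 B2 BF F1 99 B1 9D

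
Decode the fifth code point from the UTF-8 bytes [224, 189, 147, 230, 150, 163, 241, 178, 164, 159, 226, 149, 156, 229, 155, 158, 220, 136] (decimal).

U+56DE

Offset 0: leading byte 0xE0 = 11100000 → 3-byte char #1 = E0 BD 93.
Offset 3: leading byte 0xE6 = 11100110 → 3-byte char #2 = E6 96 A3.
Offset 6: leading byte 0xF1 = 11110001 → 4-byte char #3 = F1 B2 A4 9F.
Offset 10: leading byte 0xE2 = 11100010 → 3-byte char #4 = E2 95 9C.
Offset 13: leading byte 0xE5 = 11100101 → 3-byte char #5 = E5 9B 9E.
Leading byte 0xE5 = 11100101 matches 1110xxxx → 3-byte sequence.
Byte 1: 0xE5 = 11100101, payload 0101 (4 bits).
Byte 2: 0x9B = 10011011 (10xxxxxx ✓), payload 011011.
Byte 3: 0x9E = 10011110 (10xxxxxx ✓), payload 011110.
Concatenate: 0101011011011110 = 0x56DE (16 bits → U+56DE).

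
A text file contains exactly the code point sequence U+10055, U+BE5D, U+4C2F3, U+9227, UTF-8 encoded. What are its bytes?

F0 90 81 95 EB B9 9D F1 8C 8B B3 E9 88 A7

U+10055: 4-byte form → F0 90 81 95.
U+BE5D: 3-byte form → EB B9 9D.
U+4C2F3: 4-byte form → F1 8C 8B B3.
U+9227: 3-byte form → E9 88 A7.
Concatenated (14 bytes): F0 90 81 95 EB B9 9D F1 8C 8B B3 E9 88 A7.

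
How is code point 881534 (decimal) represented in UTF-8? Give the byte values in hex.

F3 97 8D BE

U+D737E = 0xD737E = 881534 decimal. In range U+10000–U+10FFFF → 4-byte form: 11110xxx 10xxxxxx 10xxxxxx 10xxxxxx.
Binary (21 bits): 011010111001101111110.
Split 3+6+6+6: 011 | 010111 | 001101 | 111110.
Byte 1: 11110011 = 0xF3.
Byte 2: 10010111 = 0x97.
Byte 3: 10001101 = 0x8D.
Byte 4: 10111110 = 0xBE.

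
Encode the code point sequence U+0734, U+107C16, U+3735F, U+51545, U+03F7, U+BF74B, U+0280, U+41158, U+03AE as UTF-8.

DC B4 F4 87 B0 96 F0 B7 8D 9F F1 91 95 85 CF B7 F2 BF 9D 8B CA 80 F1 81 85 98 CE AE

U+0734: 2-byte form → DC B4.
U+107C16: 4-byte form → F4 87 B0 96.
U+3735F: 4-byte form → F0 B7 8D 9F.
U+51545: 4-byte form → F1 91 95 85.
U+03F7: 2-byte form → CF B7.
U+BF74B: 4-byte form → F2 BF 9D 8B.
U+0280: 2-byte form → CA 80.
U+41158: 4-byte form → F1 81 85 98.
U+03AE: 2-byte form → CE AE.
Concatenated (28 bytes): DC B4 F4 87 B0 96 F0 B7 8D 9F F1 91 95 85 CF B7 F2 BF 9D 8B CA 80 F1 81 85 98 CE AE.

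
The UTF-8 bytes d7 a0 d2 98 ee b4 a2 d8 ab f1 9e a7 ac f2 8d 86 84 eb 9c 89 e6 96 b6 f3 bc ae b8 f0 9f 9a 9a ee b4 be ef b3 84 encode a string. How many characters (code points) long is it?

12

Byte at offset 0: 0xD7 = 11010111 → 2-byte char (#1). Advance 2.
Byte at offset 2: 0xD2 = 11010010 → 2-byte char (#2). Advance 2.
Byte at offset 4: 0xEE = 11101110 → 3-byte char (#3). Advance 3.
Byte at offset 7: 0xD8 = 11011000 → 2-byte char (#4). Advance 2.
Byte at offset 9: 0xF1 = 11110001 → 4-byte char (#5). Advance 4.
Byte at offset 13: 0xF2 = 11110010 → 4-byte char (#6). Advance 4.
Byte at offset 17: 0xEB = 11101011 → 3-byte char (#7). Advance 3.
Byte at offset 20: 0xE6 = 11100110 → 3-byte char (#8). Advance 3.
Byte at offset 23: 0xF3 = 11110011 → 4-byte char (#9). Advance 4.
Byte at offset 27: 0xF0 = 11110000 → 4-byte char (#10). Advance 4.
Byte at offset 31: 0xEE = 11101110 → 3-byte char (#11). Advance 3.
Byte at offset 34: 0xEF = 11101111 → 3-byte char (#12). Advance 3.
Reached end at offset 37 after 12 code points.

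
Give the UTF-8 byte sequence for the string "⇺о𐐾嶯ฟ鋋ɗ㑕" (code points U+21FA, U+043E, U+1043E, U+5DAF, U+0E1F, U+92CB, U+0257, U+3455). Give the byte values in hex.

E2 87 BA D0 BE F0 90 90 BE E5 B6 AF E0 B8 9F E9 8B 8B C9 97 E3 91 95

U+21FA: 3-byte form → E2 87 BA.
U+043E: 2-byte form → D0 BE.
U+1043E: 4-byte form → F0 90 90 BE.
U+5DAF: 3-byte form → E5 B6 AF.
U+0E1F: 3-byte form → E0 B8 9F.
U+92CB: 3-byte form → E9 8B 8B.
U+0257: 2-byte form → C9 97.
U+3455: 3-byte form → E3 91 95.
Concatenated (23 bytes): E2 87 BA D0 BE F0 90 90 BE E5 B6 AF E0 B8 9F E9 8B 8B C9 97 E3 91 95.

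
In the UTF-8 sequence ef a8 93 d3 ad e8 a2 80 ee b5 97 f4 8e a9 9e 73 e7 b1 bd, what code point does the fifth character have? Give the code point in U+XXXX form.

U+10EA5E

Offset 0: leading byte 0xEF = 11101111 → 3-byte char #1 = EF A8 93.
Offset 3: leading byte 0xD3 = 11010011 → 2-byte char #2 = D3 AD.
Offset 5: leading byte 0xE8 = 11101000 → 3-byte char #3 = E8 A2 80.
Offset 8: leading byte 0xEE = 11101110 → 3-byte char #4 = EE B5 97.
Offset 11: leading byte 0xF4 = 11110100 → 4-byte char #5 = F4 8E A9 9E.
Leading byte 0xF4 = 11110100 matches 11110xxx → 4-byte sequence.
Byte 1: 0xF4 = 11110100, payload 100 (3 bits).
Byte 2: 0x8E = 10001110 (10xxxxxx ✓), payload 001110.
Byte 3: 0xA9 = 10101001 (10xxxxxx ✓), payload 101001.
Byte 4: 0x9E = 10011110 (10xxxxxx ✓), payload 011110.
Concatenate: 100001110101001011110 = 0x10EA5E (21 bits → U+10EA5E).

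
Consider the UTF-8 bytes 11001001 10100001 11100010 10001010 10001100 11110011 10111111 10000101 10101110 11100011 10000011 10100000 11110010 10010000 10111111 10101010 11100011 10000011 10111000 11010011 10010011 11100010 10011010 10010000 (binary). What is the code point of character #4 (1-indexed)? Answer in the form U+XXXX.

Offset 0: leading byte 0xC9 = 11001001 → 2-byte char #1 = C9 A1.
Offset 2: leading byte 0xE2 = 11100010 → 3-byte char #2 = E2 8A 8C.
Offset 5: leading byte 0xF3 = 11110011 → 4-byte char #3 = F3 BF 85 AE.
Offset 9: leading byte 0xE3 = 11100011 → 3-byte char #4 = E3 83 A0.
Leading byte 0xE3 = 11100011 matches 1110xxxx → 3-byte sequence.
Byte 1: 0xE3 = 11100011, payload 0011 (4 bits).
Byte 2: 0x83 = 10000011 (10xxxxxx ✓), payload 000011.
Byte 3: 0xA0 = 10100000 (10xxxxxx ✓), payload 100000.
Concatenate: 0011000011100000 = 0x30E0 (16 bits → U+30E0).

U+30E0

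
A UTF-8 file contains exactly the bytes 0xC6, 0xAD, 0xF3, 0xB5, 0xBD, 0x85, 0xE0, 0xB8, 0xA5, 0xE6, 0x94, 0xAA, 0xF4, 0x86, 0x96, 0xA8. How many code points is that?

Byte at offset 0: 0xC6 = 11000110 → 2-byte char (#1). Advance 2.
Byte at offset 2: 0xF3 = 11110011 → 4-byte char (#2). Advance 4.
Byte at offset 6: 0xE0 = 11100000 → 3-byte char (#3). Advance 3.
Byte at offset 9: 0xE6 = 11100110 → 3-byte char (#4). Advance 3.
Byte at offset 12: 0xF4 = 11110100 → 4-byte char (#5). Advance 4.
Reached end at offset 16 after 5 code points.

5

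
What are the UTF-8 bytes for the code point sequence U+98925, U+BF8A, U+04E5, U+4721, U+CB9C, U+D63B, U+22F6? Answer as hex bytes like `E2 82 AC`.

U+98925: 4-byte form → F2 98 A4 A5.
U+BF8A: 3-byte form → EB BE 8A.
U+04E5: 2-byte form → D3 A5.
U+4721: 3-byte form → E4 9C A1.
U+CB9C: 3-byte form → EC AE 9C.
U+D63B: 3-byte form → ED 98 BB.
U+22F6: 3-byte form → E2 8B B6.
Concatenated (21 bytes): F2 98 A4 A5 EB BE 8A D3 A5 E4 9C A1 EC AE 9C ED 98 BB E2 8B B6.

F2 98 A4 A5 EB BE 8A D3 A5 E4 9C A1 EC AE 9C ED 98 BB E2 8B B6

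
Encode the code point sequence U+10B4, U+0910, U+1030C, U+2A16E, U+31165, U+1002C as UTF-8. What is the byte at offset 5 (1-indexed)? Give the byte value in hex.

1-indexed offset 5 is 0-indexed offset 4.
U+10B4 → 3-byte form E1 82 B4 at offsets 0–2.
U+0910 → 3-byte form E0 A4 90 at offsets 3–5.
Offset 4 falls in char 2's range; it's byte 2 of E0 A4 90 = 0xA4.

0xA4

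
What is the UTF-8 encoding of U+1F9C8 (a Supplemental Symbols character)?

U+1F9C8 = 0x1F9C8 = 129480 decimal. In range U+10000–U+10FFFF → 4-byte form: 11110xxx 10xxxxxx 10xxxxxx 10xxxxxx.
Binary (21 bits): 000011111100111001000.
Split 3+6+6+6: 000 | 011111 | 100111 | 001000.
Byte 1: 11110000 = 0xF0.
Byte 2: 10011111 = 0x9F.
Byte 3: 10100111 = 0xA7.
Byte 4: 10001000 = 0x88.

F0 9F A7 88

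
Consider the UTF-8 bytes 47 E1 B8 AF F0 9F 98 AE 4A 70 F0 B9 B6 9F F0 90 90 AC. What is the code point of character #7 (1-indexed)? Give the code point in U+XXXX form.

Offset 0: leading byte 0x47 = 01000111 → 1-byte char #1 = 47.
Offset 1: leading byte 0xE1 = 11100001 → 3-byte char #2 = E1 B8 AF.
Offset 4: leading byte 0xF0 = 11110000 → 4-byte char #3 = F0 9F 98 AE.
Offset 8: leading byte 0x4A = 01001010 → 1-byte char #4 = 4A.
Offset 9: leading byte 0x70 = 01110000 → 1-byte char #5 = 70.
Offset 10: leading byte 0xF0 = 11110000 → 4-byte char #6 = F0 B9 B6 9F.
Offset 14: leading byte 0xF0 = 11110000 → 4-byte char #7 = F0 90 90 AC.
Leading byte 0xF0 = 11110000 matches 11110xxx → 4-byte sequence.
Byte 1: 0xF0 = 11110000, payload 000 (3 bits).
Byte 2: 0x90 = 10010000 (10xxxxxx ✓), payload 010000.
Byte 3: 0x90 = 10010000 (10xxxxxx ✓), payload 010000.
Byte 4: 0xAC = 10101100 (10xxxxxx ✓), payload 101100.
Concatenate: 000010000010000101100 = 0x1042C (21 bits → U+1042C).

U+1042C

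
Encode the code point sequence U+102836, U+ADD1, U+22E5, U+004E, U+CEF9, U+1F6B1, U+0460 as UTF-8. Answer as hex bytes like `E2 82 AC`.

U+102836: 4-byte form → F4 82 A0 B6.
U+ADD1: 3-byte form → EA B7 91.
U+22E5: 3-byte form → E2 8B A5.
U+004E: 1-byte form → 4E.
U+CEF9: 3-byte form → EC BB B9.
U+1F6B1: 4-byte form → F0 9F 9A B1.
U+0460: 2-byte form → D1 A0.
Concatenated (20 bytes): F4 82 A0 B6 EA B7 91 E2 8B A5 4E EC BB B9 F0 9F 9A B1 D1 A0.

F4 82 A0 B6 EA B7 91 E2 8B A5 4E EC BB B9 F0 9F 9A B1 D1 A0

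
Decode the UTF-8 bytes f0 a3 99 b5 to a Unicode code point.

Leading byte 0xF0 = 11110000 matches 11110xxx → 4-byte sequence.
Byte 1: 0xF0 = 11110000, payload 000 (3 bits).
Byte 2: 0xA3 = 10100011 (10xxxxxx ✓), payload 100011.
Byte 3: 0x99 = 10011001 (10xxxxxx ✓), payload 011001.
Byte 4: 0xB5 = 10110101 (10xxxxxx ✓), payload 110101.
Concatenate: 000100011011001110101 = 0x23675 (21 bits → U+23675).

U+23675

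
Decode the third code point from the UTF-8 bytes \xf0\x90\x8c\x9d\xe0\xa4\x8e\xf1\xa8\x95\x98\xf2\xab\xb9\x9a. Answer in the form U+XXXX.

U+68558

Offset 0: leading byte 0xF0 = 11110000 → 4-byte char #1 = F0 90 8C 9D.
Offset 4: leading byte 0xE0 = 11100000 → 3-byte char #2 = E0 A4 8E.
Offset 7: leading byte 0xF1 = 11110001 → 4-byte char #3 = F1 A8 95 98.
Leading byte 0xF1 = 11110001 matches 11110xxx → 4-byte sequence.
Byte 1: 0xF1 = 11110001, payload 001 (3 bits).
Byte 2: 0xA8 = 10101000 (10xxxxxx ✓), payload 101000.
Byte 3: 0x95 = 10010101 (10xxxxxx ✓), payload 010101.
Byte 4: 0x98 = 10011000 (10xxxxxx ✓), payload 011000.
Concatenate: 001101000010101011000 = 0x68558 (21 bits → U+68558).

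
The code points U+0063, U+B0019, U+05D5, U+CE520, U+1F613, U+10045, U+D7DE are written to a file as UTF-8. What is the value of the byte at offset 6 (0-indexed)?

U+0063 → 1-byte form 63 at offsets 0–0.
U+B0019 → 4-byte form F2 B0 80 99 at offsets 1–4.
U+05D5 → 2-byte form D7 95 at offsets 5–6.
Offset 6 falls in char 3's range; it's byte 2 of D7 95 = 0x95.

0x95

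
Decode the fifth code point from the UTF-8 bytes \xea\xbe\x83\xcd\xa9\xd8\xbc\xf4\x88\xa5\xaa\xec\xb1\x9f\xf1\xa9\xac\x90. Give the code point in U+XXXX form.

Offset 0: leading byte 0xEA = 11101010 → 3-byte char #1 = EA BE 83.
Offset 3: leading byte 0xCD = 11001101 → 2-byte char #2 = CD A9.
Offset 5: leading byte 0xD8 = 11011000 → 2-byte char #3 = D8 BC.
Offset 7: leading byte 0xF4 = 11110100 → 4-byte char #4 = F4 88 A5 AA.
Offset 11: leading byte 0xEC = 11101100 → 3-byte char #5 = EC B1 9F.
Leading byte 0xEC = 11101100 matches 1110xxxx → 3-byte sequence.
Byte 1: 0xEC = 11101100, payload 1100 (4 bits).
Byte 2: 0xB1 = 10110001 (10xxxxxx ✓), payload 110001.
Byte 3: 0x9F = 10011111 (10xxxxxx ✓), payload 011111.
Concatenate: 1100110001011111 = 0xCC5F (16 bits → U+CC5F).

U+CC5F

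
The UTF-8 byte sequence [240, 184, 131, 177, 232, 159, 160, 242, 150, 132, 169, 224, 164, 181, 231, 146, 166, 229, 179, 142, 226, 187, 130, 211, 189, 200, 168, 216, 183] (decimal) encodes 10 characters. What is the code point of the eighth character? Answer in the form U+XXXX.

Offset 0: leading byte 0xF0 = 11110000 → 4-byte char #1 = F0 B8 83 B1.
Offset 4: leading byte 0xE8 = 11101000 → 3-byte char #2 = E8 9F A0.
Offset 7: leading byte 0xF2 = 11110010 → 4-byte char #3 = F2 96 84 A9.
Offset 11: leading byte 0xE0 = 11100000 → 3-byte char #4 = E0 A4 B5.
Offset 14: leading byte 0xE7 = 11100111 → 3-byte char #5 = E7 92 A6.
Offset 17: leading byte 0xE5 = 11100101 → 3-byte char #6 = E5 B3 8E.
Offset 20: leading byte 0xE2 = 11100010 → 3-byte char #7 = E2 BB 82.
Offset 23: leading byte 0xD3 = 11010011 → 2-byte char #8 = D3 BD.
Leading byte 0xD3 = 11010011 matches 110xxxxx → 2-byte sequence.
Byte 1: 0xD3 = 11010011, payload 10011 (5 bits).
Byte 2: 0xBD = 10111101 (10xxxxxx ✓), payload 111101.
Concatenate: 10011111101 = 0x4FD (11 bits → U+04FD).

U+04FD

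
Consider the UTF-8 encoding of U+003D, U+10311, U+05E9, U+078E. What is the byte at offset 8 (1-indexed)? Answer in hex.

1-indexed offset 8 is 0-indexed offset 7.
U+003D → 1-byte form 3D at offsets 0–0.
U+10311 → 4-byte form F0 90 8C 91 at offsets 1–4.
U+05E9 → 2-byte form D7 A9 at offsets 5–6.
U+078E → 2-byte form DE 8E at offsets 7–8.
Offset 7 falls in char 4's range; it's byte 1 of DE 8E = 0xDE.

0xDE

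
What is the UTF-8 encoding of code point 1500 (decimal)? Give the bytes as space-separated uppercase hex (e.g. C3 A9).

D7 9C

U+05DC = 0x5DC = 1500 decimal. In range U+0080–U+07FF → 2-byte form: 110xxxxx 10xxxxxx.
Binary (11 bits): 10111011100.
Split 5+6: 10111 | 011100.
Byte 1: 11010111 = 0xD7.
Byte 2: 10011100 = 0x9C.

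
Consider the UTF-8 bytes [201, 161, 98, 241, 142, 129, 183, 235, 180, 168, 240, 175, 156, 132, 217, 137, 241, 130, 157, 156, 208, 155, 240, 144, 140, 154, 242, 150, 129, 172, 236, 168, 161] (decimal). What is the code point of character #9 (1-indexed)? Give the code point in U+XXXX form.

Offset 0: leading byte 0xC9 = 11001001 → 2-byte char #1 = C9 A1.
Offset 2: leading byte 0x62 = 01100010 → 1-byte char #2 = 62.
Offset 3: leading byte 0xF1 = 11110001 → 4-byte char #3 = F1 8E 81 B7.
Offset 7: leading byte 0xEB = 11101011 → 3-byte char #4 = EB B4 A8.
Offset 10: leading byte 0xF0 = 11110000 → 4-byte char #5 = F0 AF 9C 84.
Offset 14: leading byte 0xD9 = 11011001 → 2-byte char #6 = D9 89.
Offset 16: leading byte 0xF1 = 11110001 → 4-byte char #7 = F1 82 9D 9C.
Offset 20: leading byte 0xD0 = 11010000 → 2-byte char #8 = D0 9B.
Offset 22: leading byte 0xF0 = 11110000 → 4-byte char #9 = F0 90 8C 9A.
Leading byte 0xF0 = 11110000 matches 11110xxx → 4-byte sequence.
Byte 1: 0xF0 = 11110000, payload 000 (3 bits).
Byte 2: 0x90 = 10010000 (10xxxxxx ✓), payload 010000.
Byte 3: 0x8C = 10001100 (10xxxxxx ✓), payload 001100.
Byte 4: 0x9A = 10011010 (10xxxxxx ✓), payload 011010.
Concatenate: 000010000001100011010 = 0x1031A (21 bits → U+1031A).

U+1031A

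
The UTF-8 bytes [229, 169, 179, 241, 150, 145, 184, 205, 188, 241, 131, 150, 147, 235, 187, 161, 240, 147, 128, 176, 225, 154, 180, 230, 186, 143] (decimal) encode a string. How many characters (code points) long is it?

Byte at offset 0: 0xE5 = 11100101 → 3-byte char (#1). Advance 3.
Byte at offset 3: 0xF1 = 11110001 → 4-byte char (#2). Advance 4.
Byte at offset 7: 0xCD = 11001101 → 2-byte char (#3). Advance 2.
Byte at offset 9: 0xF1 = 11110001 → 4-byte char (#4). Advance 4.
Byte at offset 13: 0xEB = 11101011 → 3-byte char (#5). Advance 3.
Byte at offset 16: 0xF0 = 11110000 → 4-byte char (#6). Advance 4.
Byte at offset 20: 0xE1 = 11100001 → 3-byte char (#7). Advance 3.
Byte at offset 23: 0xE6 = 11100110 → 3-byte char (#8). Advance 3.
Reached end at offset 26 after 8 code points.

8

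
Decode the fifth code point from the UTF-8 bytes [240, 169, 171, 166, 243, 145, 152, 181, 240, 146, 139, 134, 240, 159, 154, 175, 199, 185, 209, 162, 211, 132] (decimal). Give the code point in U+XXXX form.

U+01F9

Offset 0: leading byte 0xF0 = 11110000 → 4-byte char #1 = F0 A9 AB A6.
Offset 4: leading byte 0xF3 = 11110011 → 4-byte char #2 = F3 91 98 B5.
Offset 8: leading byte 0xF0 = 11110000 → 4-byte char #3 = F0 92 8B 86.
Offset 12: leading byte 0xF0 = 11110000 → 4-byte char #4 = F0 9F 9A AF.
Offset 16: leading byte 0xC7 = 11000111 → 2-byte char #5 = C7 B9.
Leading byte 0xC7 = 11000111 matches 110xxxxx → 2-byte sequence.
Byte 1: 0xC7 = 11000111, payload 00111 (5 bits).
Byte 2: 0xB9 = 10111001 (10xxxxxx ✓), payload 111001.
Concatenate: 00111111001 = 0x1F9 (11 bits → U+01F9).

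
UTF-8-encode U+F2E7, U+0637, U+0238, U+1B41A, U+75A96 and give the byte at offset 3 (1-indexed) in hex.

1-indexed offset 3 is 0-indexed offset 2.
U+F2E7 → 3-byte form EF 8B A7 at offsets 0–2.
Offset 2 falls in char 1's range; it's byte 3 of EF 8B A7 = 0xA7.

0xA7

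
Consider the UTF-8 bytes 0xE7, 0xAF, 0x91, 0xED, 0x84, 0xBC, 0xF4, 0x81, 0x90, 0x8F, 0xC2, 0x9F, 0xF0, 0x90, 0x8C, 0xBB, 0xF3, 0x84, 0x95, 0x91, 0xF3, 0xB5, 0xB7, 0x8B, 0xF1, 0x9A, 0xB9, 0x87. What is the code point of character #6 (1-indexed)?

Offset 0: leading byte 0xE7 = 11100111 → 3-byte char #1 = E7 AF 91.
Offset 3: leading byte 0xED = 11101101 → 3-byte char #2 = ED 84 BC.
Offset 6: leading byte 0xF4 = 11110100 → 4-byte char #3 = F4 81 90 8F.
Offset 10: leading byte 0xC2 = 11000010 → 2-byte char #4 = C2 9F.
Offset 12: leading byte 0xF0 = 11110000 → 4-byte char #5 = F0 90 8C BB.
Offset 16: leading byte 0xF3 = 11110011 → 4-byte char #6 = F3 84 95 91.
Leading byte 0xF3 = 11110011 matches 11110xxx → 4-byte sequence.
Byte 1: 0xF3 = 11110011, payload 011 (3 bits).
Byte 2: 0x84 = 10000100 (10xxxxxx ✓), payload 000100.
Byte 3: 0x95 = 10010101 (10xxxxxx ✓), payload 010101.
Byte 4: 0x91 = 10010001 (10xxxxxx ✓), payload 010001.
Concatenate: 011000100010101010001 = 0xC4551 (21 bits → U+C4551).

U+C4551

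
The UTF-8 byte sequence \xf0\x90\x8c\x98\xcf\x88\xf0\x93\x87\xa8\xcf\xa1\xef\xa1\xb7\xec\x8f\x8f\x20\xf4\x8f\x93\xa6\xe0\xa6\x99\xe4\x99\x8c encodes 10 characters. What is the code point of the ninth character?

U+0999

Offset 0: leading byte 0xF0 = 11110000 → 4-byte char #1 = F0 90 8C 98.
Offset 4: leading byte 0xCF = 11001111 → 2-byte char #2 = CF 88.
Offset 6: leading byte 0xF0 = 11110000 → 4-byte char #3 = F0 93 87 A8.
Offset 10: leading byte 0xCF = 11001111 → 2-byte char #4 = CF A1.
Offset 12: leading byte 0xEF = 11101111 → 3-byte char #5 = EF A1 B7.
Offset 15: leading byte 0xEC = 11101100 → 3-byte char #6 = EC 8F 8F.
Offset 18: leading byte 0x20 = 00100000 → 1-byte char #7 = 20.
Offset 19: leading byte 0xF4 = 11110100 → 4-byte char #8 = F4 8F 93 A6.
Offset 23: leading byte 0xE0 = 11100000 → 3-byte char #9 = E0 A6 99.
Leading byte 0xE0 = 11100000 matches 1110xxxx → 3-byte sequence.
Byte 1: 0xE0 = 11100000, payload 0000 (4 bits).
Byte 2: 0xA6 = 10100110 (10xxxxxx ✓), payload 100110.
Byte 3: 0x99 = 10011001 (10xxxxxx ✓), payload 011001.
Concatenate: 0000100110011001 = 0x999 (16 bits → U+0999).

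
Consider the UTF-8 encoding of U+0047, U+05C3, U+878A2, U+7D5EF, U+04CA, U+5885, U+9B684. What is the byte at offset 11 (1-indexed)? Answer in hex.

0xAF

1-indexed offset 11 is 0-indexed offset 10.
U+0047 → 1-byte form 47 at offsets 0–0.
U+05C3 → 2-byte form D7 83 at offsets 1–2.
U+878A2 → 4-byte form F2 87 A2 A2 at offsets 3–6.
U+7D5EF → 4-byte form F1 BD 97 AF at offsets 7–10.
Offset 10 falls in char 4's range; it's byte 4 of F1 BD 97 AF = 0xAF.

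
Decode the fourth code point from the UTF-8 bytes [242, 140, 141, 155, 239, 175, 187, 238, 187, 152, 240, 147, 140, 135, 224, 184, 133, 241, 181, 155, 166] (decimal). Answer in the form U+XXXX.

U+13307

Offset 0: leading byte 0xF2 = 11110010 → 4-byte char #1 = F2 8C 8D 9B.
Offset 4: leading byte 0xEF = 11101111 → 3-byte char #2 = EF AF BB.
Offset 7: leading byte 0xEE = 11101110 → 3-byte char #3 = EE BB 98.
Offset 10: leading byte 0xF0 = 11110000 → 4-byte char #4 = F0 93 8C 87.
Leading byte 0xF0 = 11110000 matches 11110xxx → 4-byte sequence.
Byte 1: 0xF0 = 11110000, payload 000 (3 bits).
Byte 2: 0x93 = 10010011 (10xxxxxx ✓), payload 010011.
Byte 3: 0x8C = 10001100 (10xxxxxx ✓), payload 001100.
Byte 4: 0x87 = 10000111 (10xxxxxx ✓), payload 000111.
Concatenate: 000010011001100000111 = 0x13307 (21 bits → U+13307).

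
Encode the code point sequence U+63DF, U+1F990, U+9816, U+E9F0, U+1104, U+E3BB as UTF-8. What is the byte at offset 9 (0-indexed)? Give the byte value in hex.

U+63DF → 3-byte form E6 8F 9F at offsets 0–2.
U+1F990 → 4-byte form F0 9F A6 90 at offsets 3–6.
U+9816 → 3-byte form E9 A0 96 at offsets 7–9.
Offset 9 falls in char 3's range; it's byte 3 of E9 A0 96 = 0x96.

0x96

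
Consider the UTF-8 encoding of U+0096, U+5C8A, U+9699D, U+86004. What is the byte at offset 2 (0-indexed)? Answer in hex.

U+0096 → 2-byte form C2 96 at offsets 0–1.
U+5C8A → 3-byte form E5 B2 8A at offsets 2–4.
Offset 2 falls in char 2's range; it's byte 1 of E5 B2 8A = 0xE5.

0xE5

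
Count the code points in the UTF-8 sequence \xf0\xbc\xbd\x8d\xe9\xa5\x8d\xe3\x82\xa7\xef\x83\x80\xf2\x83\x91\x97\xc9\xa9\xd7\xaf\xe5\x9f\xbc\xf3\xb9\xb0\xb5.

Byte at offset 0: 0xF0 = 11110000 → 4-byte char (#1). Advance 4.
Byte at offset 4: 0xE9 = 11101001 → 3-byte char (#2). Advance 3.
Byte at offset 7: 0xE3 = 11100011 → 3-byte char (#3). Advance 3.
Byte at offset 10: 0xEF = 11101111 → 3-byte char (#4). Advance 3.
Byte at offset 13: 0xF2 = 11110010 → 4-byte char (#5). Advance 4.
Byte at offset 17: 0xC9 = 11001001 → 2-byte char (#6). Advance 2.
Byte at offset 19: 0xD7 = 11010111 → 2-byte char (#7). Advance 2.
Byte at offset 21: 0xE5 = 11100101 → 3-byte char (#8). Advance 3.
Byte at offset 24: 0xF3 = 11110011 → 4-byte char (#9). Advance 4.
Reached end at offset 28 after 9 code points.

9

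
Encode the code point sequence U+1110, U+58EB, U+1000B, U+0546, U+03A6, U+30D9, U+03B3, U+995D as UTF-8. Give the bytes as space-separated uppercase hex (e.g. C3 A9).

E1 84 90 E5 A3 AB F0 90 80 8B D5 86 CE A6 E3 83 99 CE B3 E9 A5 9D

U+1110: 3-byte form → E1 84 90.
U+58EB: 3-byte form → E5 A3 AB.
U+1000B: 4-byte form → F0 90 80 8B.
U+0546: 2-byte form → D5 86.
U+03A6: 2-byte form → CE A6.
U+30D9: 3-byte form → E3 83 99.
U+03B3: 2-byte form → CE B3.
U+995D: 3-byte form → E9 A5 9D.
Concatenated (22 bytes): E1 84 90 E5 A3 AB F0 90 80 8B D5 86 CE A6 E3 83 99 CE B3 E9 A5 9D.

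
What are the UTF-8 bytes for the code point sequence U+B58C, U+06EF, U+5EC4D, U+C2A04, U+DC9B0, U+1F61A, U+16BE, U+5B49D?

EB 96 8C DB AF F1 9E B1 8D F3 82 A8 84 F3 9C A6 B0 F0 9F 98 9A E1 9A BE F1 9B 92 9D

U+B58C: 3-byte form → EB 96 8C.
U+06EF: 2-byte form → DB AF.
U+5EC4D: 4-byte form → F1 9E B1 8D.
U+C2A04: 4-byte form → F3 82 A8 84.
U+DC9B0: 4-byte form → F3 9C A6 B0.
U+1F61A: 4-byte form → F0 9F 98 9A.
U+16BE: 3-byte form → E1 9A BE.
U+5B49D: 4-byte form → F1 9B 92 9D.
Concatenated (28 bytes): EB 96 8C DB AF F1 9E B1 8D F3 82 A8 84 F3 9C A6 B0 F0 9F 98 9A E1 9A BE F1 9B 92 9D.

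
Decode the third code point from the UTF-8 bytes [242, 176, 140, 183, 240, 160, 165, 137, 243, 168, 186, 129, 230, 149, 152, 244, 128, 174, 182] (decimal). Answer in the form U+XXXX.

Offset 0: leading byte 0xF2 = 11110010 → 4-byte char #1 = F2 B0 8C B7.
Offset 4: leading byte 0xF0 = 11110000 → 4-byte char #2 = F0 A0 A5 89.
Offset 8: leading byte 0xF3 = 11110011 → 4-byte char #3 = F3 A8 BA 81.
Leading byte 0xF3 = 11110011 matches 11110xxx → 4-byte sequence.
Byte 1: 0xF3 = 11110011, payload 011 (3 bits).
Byte 2: 0xA8 = 10101000 (10xxxxxx ✓), payload 101000.
Byte 3: 0xBA = 10111010 (10xxxxxx ✓), payload 111010.
Byte 4: 0x81 = 10000001 (10xxxxxx ✓), payload 000001.
Concatenate: 011101000111010000001 = 0xE8E81 (21 bits → U+E8E81).

U+E8E81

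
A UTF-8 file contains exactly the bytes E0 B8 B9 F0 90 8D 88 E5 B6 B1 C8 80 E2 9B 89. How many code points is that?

Byte at offset 0: 0xE0 = 11100000 → 3-byte char (#1). Advance 3.
Byte at offset 3: 0xF0 = 11110000 → 4-byte char (#2). Advance 4.
Byte at offset 7: 0xE5 = 11100101 → 3-byte char (#3). Advance 3.
Byte at offset 10: 0xC8 = 11001000 → 2-byte char (#4). Advance 2.
Byte at offset 12: 0xE2 = 11100010 → 3-byte char (#5). Advance 3.
Reached end at offset 15 after 5 code points.

5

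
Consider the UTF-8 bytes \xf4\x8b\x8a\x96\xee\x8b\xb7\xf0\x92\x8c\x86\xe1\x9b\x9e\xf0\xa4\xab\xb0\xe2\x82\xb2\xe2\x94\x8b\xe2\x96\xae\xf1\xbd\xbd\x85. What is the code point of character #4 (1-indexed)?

U+16DE

Offset 0: leading byte 0xF4 = 11110100 → 4-byte char #1 = F4 8B 8A 96.
Offset 4: leading byte 0xEE = 11101110 → 3-byte char #2 = EE 8B B7.
Offset 7: leading byte 0xF0 = 11110000 → 4-byte char #3 = F0 92 8C 86.
Offset 11: leading byte 0xE1 = 11100001 → 3-byte char #4 = E1 9B 9E.
Leading byte 0xE1 = 11100001 matches 1110xxxx → 3-byte sequence.
Byte 1: 0xE1 = 11100001, payload 0001 (4 bits).
Byte 2: 0x9B = 10011011 (10xxxxxx ✓), payload 011011.
Byte 3: 0x9E = 10011110 (10xxxxxx ✓), payload 011110.
Concatenate: 0001011011011110 = 0x16DE (16 bits → U+16DE).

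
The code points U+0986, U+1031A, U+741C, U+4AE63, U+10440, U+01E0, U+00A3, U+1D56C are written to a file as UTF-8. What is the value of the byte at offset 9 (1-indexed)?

1-indexed offset 9 is 0-indexed offset 8.
U+0986 → 3-byte form E0 A6 86 at offsets 0–2.
U+1031A → 4-byte form F0 90 8C 9A at offsets 3–6.
U+741C → 3-byte form E7 90 9C at offsets 7–9.
Offset 8 falls in char 3's range; it's byte 2 of E7 90 9C = 0x90.

0x90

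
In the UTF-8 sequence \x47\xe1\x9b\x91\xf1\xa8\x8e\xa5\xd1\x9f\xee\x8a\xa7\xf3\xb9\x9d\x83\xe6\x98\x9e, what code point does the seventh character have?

Offset 0: leading byte 0x47 = 01000111 → 1-byte char #1 = 47.
Offset 1: leading byte 0xE1 = 11100001 → 3-byte char #2 = E1 9B 91.
Offset 4: leading byte 0xF1 = 11110001 → 4-byte char #3 = F1 A8 8E A5.
Offset 8: leading byte 0xD1 = 11010001 → 2-byte char #4 = D1 9F.
Offset 10: leading byte 0xEE = 11101110 → 3-byte char #5 = EE 8A A7.
Offset 13: leading byte 0xF3 = 11110011 → 4-byte char #6 = F3 B9 9D 83.
Offset 17: leading byte 0xE6 = 11100110 → 3-byte char #7 = E6 98 9E.
Leading byte 0xE6 = 11100110 matches 1110xxxx → 3-byte sequence.
Byte 1: 0xE6 = 11100110, payload 0110 (4 bits).
Byte 2: 0x98 = 10011000 (10xxxxxx ✓), payload 011000.
Byte 3: 0x9E = 10011110 (10xxxxxx ✓), payload 011110.
Concatenate: 0110011000011110 = 0x661E (16 bits → U+661E).

U+661E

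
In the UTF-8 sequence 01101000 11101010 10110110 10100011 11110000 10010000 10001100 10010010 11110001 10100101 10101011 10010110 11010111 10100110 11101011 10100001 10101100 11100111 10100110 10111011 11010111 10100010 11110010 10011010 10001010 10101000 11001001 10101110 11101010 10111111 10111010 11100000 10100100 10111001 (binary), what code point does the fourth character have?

Offset 0: leading byte 0x68 = 01101000 → 1-byte char #1 = 68.
Offset 1: leading byte 0xEA = 11101010 → 3-byte char #2 = EA B6 A3.
Offset 4: leading byte 0xF0 = 11110000 → 4-byte char #3 = F0 90 8C 92.
Offset 8: leading byte 0xF1 = 11110001 → 4-byte char #4 = F1 A5 AB 96.
Leading byte 0xF1 = 11110001 matches 11110xxx → 4-byte sequence.
Byte 1: 0xF1 = 11110001, payload 001 (3 bits).
Byte 2: 0xA5 = 10100101 (10xxxxxx ✓), payload 100101.
Byte 3: 0xAB = 10101011 (10xxxxxx ✓), payload 101011.
Byte 4: 0x96 = 10010110 (10xxxxxx ✓), payload 010110.
Concatenate: 001100101101011010110 = 0x65AD6 (21 bits → U+65AD6).

U+65AD6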